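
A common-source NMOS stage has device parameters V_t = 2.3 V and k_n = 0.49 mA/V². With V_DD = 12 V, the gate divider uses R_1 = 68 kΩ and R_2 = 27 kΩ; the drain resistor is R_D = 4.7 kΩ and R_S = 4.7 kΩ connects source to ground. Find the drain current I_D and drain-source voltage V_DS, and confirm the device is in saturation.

V_G = V_DD·R_2/(R_1+R_2) = 12×27/95 = 3.41 V.
Assume saturation: I_D = (k_n/2)(V_GS − V_t)² with V_GS = V_G − I_D·R_S = 3.41 − 4.7·I_D.
Substituting gives 5.41·I_D² − 3.56·I_D + 0.302 = 0, with roots I_D = 0.1 or 0.557 mA.
The root I_D = 0.557 mA gives V_GS = 0.792 V ≤ V_t, so take I_D = 0.1 mA.
Then V_GS = 2.94 V and V_DS = V_DD − I_D(R_D+R_S) = 12 − 0.1×9.4 = 11.1 V.
Saturation requires V_DS ≥ V_GS − V_t = 0.64 V; 11.1 ≥ 0.64 ✓.

I_D ≈ 0.1 mA, V_DS ≈ 11 V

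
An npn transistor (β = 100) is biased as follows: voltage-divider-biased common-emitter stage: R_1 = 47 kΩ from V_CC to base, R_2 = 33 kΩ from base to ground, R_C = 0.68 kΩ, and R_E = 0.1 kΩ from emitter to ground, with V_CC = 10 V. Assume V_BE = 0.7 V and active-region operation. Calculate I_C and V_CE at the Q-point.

I_C ≈ 12 mA, V_CE ≈ 0.93 V

Thevenize the base divider: V_Th = V_CC·R_2/(R_1+R_2) = 10×33/80 = 4.12 V, R_Th = R_1‖R_2 = 19.4 kΩ.
Base-emitter loop: V_Th = I_B·R_Th + V_BE + (β+1)I_B·R_E, so I_B = (4.12 − 0.7) / (19.4 + 101×0.1) = 0.116 mA.
I_C = β·I_B = 100×0.116 = 11.6 mA, and I_E = (β+1)I_B = 11.7 mA.
V_CE = V_CC − I_C·R_C − I_E·R_E = 10 − 11.6×0.68 − 11.7×0.1 = 0.929 V.
V_CE = 0.929 V > 0.2 V confirms active-region operation.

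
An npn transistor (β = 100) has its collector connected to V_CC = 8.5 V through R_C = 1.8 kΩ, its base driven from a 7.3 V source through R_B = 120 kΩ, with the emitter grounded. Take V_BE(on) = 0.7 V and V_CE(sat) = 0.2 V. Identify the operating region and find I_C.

Assume active: I_B = (7.3 − 0.7)/120 = 0.055 mA, giving I_C = β·I_B = 5.5 mA.
But then V_CE = 8.5 − 5.5×1.8 = -1.4 V < V_CE(sat) = 0.2 V — impossible in the active region.
So the transistor is saturated. With V_CE = 0.2 V, I_C = (V_CC − 0.2)/R_C = 8.3/1.8 = 4.61 mA.
Check: β·I_B = 5.5 mA > I_C = 4.61 mA, confirming saturation.

saturation; I_C ≈ 4.6 mA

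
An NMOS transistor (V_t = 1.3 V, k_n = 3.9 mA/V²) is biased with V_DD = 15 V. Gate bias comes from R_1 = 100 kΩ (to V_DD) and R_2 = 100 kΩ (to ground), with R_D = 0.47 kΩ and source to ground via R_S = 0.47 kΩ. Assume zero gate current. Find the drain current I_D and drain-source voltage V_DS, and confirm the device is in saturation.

I_D ≈ 8.7 mA, V_DS ≈ 6.8 V

V_G = V_DD·R_2/(R_1+R_2) = 15×100/200 = 7.5 V.
Assume saturation: I_D = (k_n/2)(V_GS − V_t)² with V_GS = V_G − I_D·R_S = 7.5 − 0.47·I_D.
Substituting gives 0.431·I_D² − 12.4·I_D + 75 = 0, with roots I_D = 8.7 or 20 mA.
The root I_D = 20 mA gives V_GS = -1.9 V ≤ V_t, so take I_D = 8.7 mA.
Then V_GS = 3.41 V and V_DS = V_DD − I_D(R_D+R_S) = 15 − 8.7×0.94 = 6.82 V.
Saturation requires V_DS ≥ V_GS − V_t = 2.11 V; 6.82 ≥ 2.11 ✓.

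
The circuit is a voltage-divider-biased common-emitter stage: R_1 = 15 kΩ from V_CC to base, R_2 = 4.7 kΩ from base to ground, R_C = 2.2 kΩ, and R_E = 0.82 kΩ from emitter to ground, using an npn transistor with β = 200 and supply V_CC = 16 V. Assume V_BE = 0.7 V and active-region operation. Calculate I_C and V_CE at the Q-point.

I_C ≈ 3.7 mA, V_CE ≈ 4.8 V

Thevenize the base divider: V_Th = V_CC·R_2/(R_1+R_2) = 16×4.7/19.7 = 3.82 V, R_Th = R_1‖R_2 = 3.58 kΩ.
Base-emitter loop: V_Th = I_B·R_Th + V_BE + (β+1)I_B·R_E, so I_B = (3.82 − 0.7) / (3.58 + 201×0.82) = 0.0185 mA.
I_C = β·I_B = 200×0.0185 = 3.7 mA, and I_E = (β+1)I_B = 3.72 mA.
V_CE = V_CC − I_C·R_C − I_E·R_E = 16 − 3.7×2.2 − 3.72×0.82 = 4.8 V.
V_CE = 4.8 V > 0.2 V confirms active-region operation.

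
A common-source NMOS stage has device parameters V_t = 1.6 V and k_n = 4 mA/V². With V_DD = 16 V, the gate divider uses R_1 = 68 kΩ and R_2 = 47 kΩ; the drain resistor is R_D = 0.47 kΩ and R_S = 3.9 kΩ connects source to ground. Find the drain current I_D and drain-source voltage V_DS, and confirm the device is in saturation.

I_D ≈ 1.1 mA, V_DS ≈ 11 V

V_G = V_DD·R_2/(R_1+R_2) = 16×47/115 = 6.54 V.
Assume saturation: I_D = (k_n/2)(V_GS − V_t)² with V_GS = V_G − I_D·R_S = 6.54 − 3.9·I_D.
Substituting gives 30.4·I_D² − 78.1·I_D + 48.8 = 0, with roots I_D = 1.08 or 1.49 mA.
The root I_D = 1.49 mA gives V_GS = 0.738 V ≤ V_t, so take I_D = 1.08 mA.
Then V_GS = 2.33 V and V_DS = V_DD − I_D(R_D+R_S) = 16 − 1.08×4.37 = 11.3 V.
Saturation requires V_DS ≥ V_GS − V_t = 0.734 V; 11.3 ≥ 0.734 ✓.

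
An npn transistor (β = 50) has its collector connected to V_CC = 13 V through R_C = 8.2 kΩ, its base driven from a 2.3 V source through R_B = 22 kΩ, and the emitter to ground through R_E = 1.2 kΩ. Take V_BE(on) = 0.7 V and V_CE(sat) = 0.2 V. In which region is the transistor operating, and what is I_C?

Assume active. Base-emitter loop: I_B = (V_BB − V_BE)/(R_B + (β+1)R_E) = (2.3 − 0.7)/(22 + 51×1.2) = 0.0192 mA.
I_C = β·I_B = 50×0.0192 = 0.962 mA.
V_CE = V_CC − I_C·R_C − I_E·R_E = 13 − 0.962×8.2 − 0.981×1.2 = 3.94 V > V_CE(sat), so the active-region assumption holds.

active; I_C ≈ 0.96 mA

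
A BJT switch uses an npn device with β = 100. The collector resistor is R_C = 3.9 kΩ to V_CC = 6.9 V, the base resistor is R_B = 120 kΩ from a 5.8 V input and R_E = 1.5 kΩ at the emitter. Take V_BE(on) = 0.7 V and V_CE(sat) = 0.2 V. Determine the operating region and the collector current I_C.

Assume active: I_B = (5.8 − 0.7)/(120 + 101×1.5) = 0.0188 mA, I_C = β·I_B = 1.88 mA.
Then V_CE = 6.9 − 1.88×3.9 − 1.9×1.5 = -3.27 V < 0.2 V — the active assumption fails.
Re-solve with V_CE = 0.2 V. KCL at the emitter: V_E/R_E = (V_BB−0.7−V_E)/R_B + (V_CC−0.2−V_E)/R_C, giving V_E = 1.89 V.
I_C = (V_CC − 0.2 − V_E)/R_C = (6.7 − 1.89)/3.9 = 1.23 mA.
Check: I_B = (5.1 − 1.89)/120 = 0.0267 mA, and β·I_B = 2.67 mA > I_C, confirming saturation.

saturation; I_C ≈ 1.2 mA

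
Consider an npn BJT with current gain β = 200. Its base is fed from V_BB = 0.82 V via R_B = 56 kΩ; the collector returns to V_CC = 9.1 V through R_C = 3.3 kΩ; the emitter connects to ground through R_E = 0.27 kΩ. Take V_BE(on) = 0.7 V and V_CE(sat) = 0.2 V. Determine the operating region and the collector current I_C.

active; I_C ≈ 0.22 mA

Assume active. Base-emitter loop: I_B = (V_BB − V_BE)/(R_B + (β+1)R_E) = (0.82 − 0.7)/(56 + 201×0.27) = 0.00109 mA.
I_C = β·I_B = 200×0.00109 = 0.218 mA.
V_CE = V_CC − I_C·R_C − I_E·R_E = 9.1 − 0.218×3.3 − 0.219×0.27 = 8.32 V > V_CE(sat), so the active-region assumption holds.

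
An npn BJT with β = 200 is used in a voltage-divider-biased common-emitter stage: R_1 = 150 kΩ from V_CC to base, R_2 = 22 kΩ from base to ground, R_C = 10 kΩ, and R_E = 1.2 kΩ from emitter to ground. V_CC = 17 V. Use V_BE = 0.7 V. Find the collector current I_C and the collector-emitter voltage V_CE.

Thevenize the base divider: V_Th = V_CC·R_2/(R_1+R_2) = 17×22/172 = 2.17 V, R_Th = R_1‖R_2 = 19.2 kΩ.
Base-emitter loop: V_Th = I_B·R_Th + V_BE + (β+1)I_B·R_E, so I_B = (2.17 − 0.7) / (19.2 + 201×1.2) = 0.00566 mA.
I_C = β·I_B = 200×0.00566 = 1.13 mA, and I_E = (β+1)I_B = 1.14 mA.
V_CE = V_CC − I_C·R_C − I_E·R_E = 17 − 1.13×10 − 1.14×1.2 = 4.31 V.
V_CE = 4.31 V > 0.2 V confirms active-region operation.

I_C ≈ 1.1 mA, V_CE ≈ 4.3 V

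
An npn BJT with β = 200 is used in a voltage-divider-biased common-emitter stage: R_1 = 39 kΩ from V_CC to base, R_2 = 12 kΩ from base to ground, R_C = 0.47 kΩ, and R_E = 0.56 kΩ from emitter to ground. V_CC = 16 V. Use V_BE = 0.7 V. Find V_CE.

V_CE ≈ 11 V

Thevenize the base divider: V_Th = V_CC·R_2/(R_1+R_2) = 16×12/51 = 3.76 V, R_Th = R_1‖R_2 = 9.18 kΩ.
Base-emitter loop: V_Th = I_B·R_Th + V_BE + (β+1)I_B·R_E, so I_B = (3.76 − 0.7) / (9.18 + 201×0.56) = 0.0252 mA.
I_C = β·I_B = 200×0.0252 = 5.03 mA, and I_E = (β+1)I_B = 5.06 mA.
V_CE = V_CC − I_C·R_C − I_E·R_E = 16 − 5.03×0.47 − 5.06×0.56 = 10.8 V.
V_CE = 10.8 V > 0.2 V confirms active-region operation.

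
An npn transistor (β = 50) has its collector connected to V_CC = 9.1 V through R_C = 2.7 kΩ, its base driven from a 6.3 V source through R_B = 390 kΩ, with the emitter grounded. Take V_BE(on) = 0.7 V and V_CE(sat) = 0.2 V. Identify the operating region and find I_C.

Assume active. Base-emitter loop: I_B = (V_BB − V_BE)/R_B = (6.3 − 0.7)/390 = 0.0144 mA.
I_C = β·I_B = 50×0.0144 = 0.718 mA.
V_CE = V_CC − I_C·R_C = 9.1 − 0.718×2.7 = 7.16 V > V_CE(sat), so the active-region assumption holds.

active; I_C ≈ 0.72 mA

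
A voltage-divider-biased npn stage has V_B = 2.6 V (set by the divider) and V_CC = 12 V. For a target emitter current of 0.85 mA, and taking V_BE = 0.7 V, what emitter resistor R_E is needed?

R_E ≈ 2.2 kΩ

V_E = V_B − V_BE = 2.6 − 0.7 = 1.9 V.
R_E = V_E / I_E = 1.9 / 0.85 = 2.24 kΩ.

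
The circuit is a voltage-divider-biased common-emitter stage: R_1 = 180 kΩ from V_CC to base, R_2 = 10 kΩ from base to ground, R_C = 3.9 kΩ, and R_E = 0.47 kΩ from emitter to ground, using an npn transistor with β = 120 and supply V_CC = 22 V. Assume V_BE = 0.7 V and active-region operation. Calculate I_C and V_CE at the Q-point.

I_C ≈ 0.83 mA, V_CE ≈ 18 V

Thevenize the base divider: V_Th = V_CC·R_2/(R_1+R_2) = 22×10/190 = 1.16 V, R_Th = R_1‖R_2 = 9.47 kΩ.
Base-emitter loop: V_Th = I_B·R_Th + V_BE + (β+1)I_B·R_E, so I_B = (1.16 − 0.7) / (9.47 + 121×0.47) = 0.0069 mA.
I_C = β·I_B = 120×0.0069 = 0.828 mA, and I_E = (β+1)I_B = 0.835 mA.
V_CE = V_CC − I_C·R_C − I_E·R_E = 22 − 0.828×3.9 − 0.835×0.47 = 18.4 V.
V_CE = 18.4 V > 0.2 V confirms active-region operation.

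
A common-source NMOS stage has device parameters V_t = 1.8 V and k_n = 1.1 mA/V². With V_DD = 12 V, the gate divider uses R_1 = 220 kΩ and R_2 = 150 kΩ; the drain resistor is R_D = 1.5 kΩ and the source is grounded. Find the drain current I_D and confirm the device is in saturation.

V_G = V_DD·R_2/(R_1+R_2) = 12×150/370 = 4.86 V. With the source grounded, V_GS = V_G = 4.86 V.
Assume saturation: I_D = (k_n/2)(V_GS − V_t)² = (1.1/2)×(4.86 − 1.8)² = 0.55×3.06² = 5.17 mA.
V_DS = V_DD − I_D·R_D = 12 − 5.17×1.5 = 4.25 V.
Saturation requires V_DS ≥ V_GS − V_t = 3.06 V; 4.25 ≥ 3.06 ✓.

I_D ≈ 5.2 mA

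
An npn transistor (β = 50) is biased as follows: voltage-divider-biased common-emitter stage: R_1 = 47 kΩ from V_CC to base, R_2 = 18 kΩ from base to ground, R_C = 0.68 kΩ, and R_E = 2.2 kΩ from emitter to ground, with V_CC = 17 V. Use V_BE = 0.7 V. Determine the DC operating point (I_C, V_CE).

Thevenize the base divider: V_Th = V_CC·R_2/(R_1+R_2) = 17×18/65 = 4.71 V, R_Th = R_1‖R_2 = 13 kΩ.
Base-emitter loop: V_Th = I_B·R_Th + V_BE + (β+1)I_B·R_E, so I_B = (4.71 − 0.7) / (13 + 51×2.2) = 0.032 mA.
I_C = β·I_B = 50×0.032 = 1.6 mA, and I_E = (β+1)I_B = 1.63 mA.
V_CE = V_CC − I_C·R_C − I_E·R_E = 17 − 1.6×0.68 − 1.63×2.2 = 12.3 V.
V_CE = 12.3 V > 0.2 V confirms active-region operation.

I_C ≈ 1.6 mA, V_CE ≈ 12 V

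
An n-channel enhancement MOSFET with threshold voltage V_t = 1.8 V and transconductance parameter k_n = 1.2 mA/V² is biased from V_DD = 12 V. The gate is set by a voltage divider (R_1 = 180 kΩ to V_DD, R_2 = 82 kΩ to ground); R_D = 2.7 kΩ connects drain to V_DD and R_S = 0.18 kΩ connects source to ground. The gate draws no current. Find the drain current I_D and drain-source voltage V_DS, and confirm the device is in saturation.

I_D ≈ 1.7 mA, V_DS ≈ 7.2 V

V_G = V_DD·R_2/(R_1+R_2) = 12×82/262 = 3.76 V.
Assume saturation: I_D = (k_n/2)(V_GS − V_t)² with V_GS = V_G − I_D·R_S = 3.76 − 0.18·I_D.
Substituting gives 0.0194·I_D² − 1.42·I_D + 2.29 = 0, with roots I_D = 1.65 or 71.5 mA.
The root I_D = 71.5 mA gives V_GS = -9.12 V ≤ V_t, so take I_D = 1.65 mA.
Then V_GS = 3.46 V and V_DS = V_DD − I_D(R_D+R_S) = 12 − 1.65×2.88 = 7.25 V.
Saturation requires V_DS ≥ V_GS − V_t = 1.66 V; 7.25 ≥ 1.66 ✓.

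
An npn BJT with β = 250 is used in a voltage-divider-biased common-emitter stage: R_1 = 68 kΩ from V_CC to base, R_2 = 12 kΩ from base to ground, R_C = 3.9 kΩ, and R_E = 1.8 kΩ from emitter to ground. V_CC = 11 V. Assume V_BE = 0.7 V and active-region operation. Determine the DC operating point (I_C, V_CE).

Thevenize the base divider: V_Th = V_CC·R_2/(R_1+R_2) = 11×12/80 = 1.65 V, R_Th = R_1‖R_2 = 10.2 kΩ.
Base-emitter loop: V_Th = I_B·R_Th + V_BE + (β+1)I_B·R_E, so I_B = (1.65 − 0.7) / (10.2 + 251×1.8) = 0.00206 mA.
I_C = β·I_B = 250×0.00206 = 0.514 mA, and I_E = (β+1)I_B = 0.516 mA.
V_CE = V_CC − I_C·R_C − I_E·R_E = 11 − 0.514×3.9 − 0.516×1.8 = 8.07 V.
V_CE = 8.07 V > 0.2 V confirms active-region operation.

I_C ≈ 0.51 mA, V_CE ≈ 8.1 V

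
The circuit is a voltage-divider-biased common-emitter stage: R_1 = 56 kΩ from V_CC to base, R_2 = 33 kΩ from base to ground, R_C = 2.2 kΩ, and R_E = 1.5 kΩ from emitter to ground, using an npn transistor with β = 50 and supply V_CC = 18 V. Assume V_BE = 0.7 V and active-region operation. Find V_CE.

Thevenize the base divider: V_Th = V_CC·R_2/(R_1+R_2) = 18×33/89 = 6.67 V, R_Th = R_1‖R_2 = 20.8 kΩ.
Base-emitter loop: V_Th = I_B·R_Th + V_BE + (β+1)I_B·R_E, so I_B = (6.67 − 0.7) / (20.8 + 51×1.5) = 0.0614 mA.
I_C = β·I_B = 50×0.0614 = 3.07 mA, and I_E = (β+1)I_B = 3.13 mA.
V_CE = V_CC − I_C·R_C − I_E·R_E = 18 − 3.07×2.2 − 3.13×1.5 = 6.54 V.
V_CE = 6.54 V > 0.2 V confirms active-region operation.

V_CE ≈ 6.5 V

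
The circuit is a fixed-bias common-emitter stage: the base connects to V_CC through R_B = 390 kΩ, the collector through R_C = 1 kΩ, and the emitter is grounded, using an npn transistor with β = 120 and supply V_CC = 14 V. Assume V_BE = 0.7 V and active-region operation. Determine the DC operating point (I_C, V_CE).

Base loop: V_CC = I_B·R_B + V_BE, so I_B = (14 − 0.7)/390 kΩ = 0.0341 mA.
In the active region I_C = β·I_B = 120 × 0.0341 = 4.09 mA.
Collector loop: V_CE = V_CC − I_C·R_C = 14 − 4.09×1 = 9.91 V.
Since V_CE = 9.91 V > V_CE(sat) ≈ 0.2 V, the transistor is in the active region as assumed.

I_C ≈ 4.1 mA, V_CE ≈ 9.9 V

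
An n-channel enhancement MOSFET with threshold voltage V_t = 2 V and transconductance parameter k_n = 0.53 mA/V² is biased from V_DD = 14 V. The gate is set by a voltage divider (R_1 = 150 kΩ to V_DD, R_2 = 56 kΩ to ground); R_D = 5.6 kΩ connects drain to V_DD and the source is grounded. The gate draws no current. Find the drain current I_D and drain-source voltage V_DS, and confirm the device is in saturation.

I_D ≈ 0.86 mA, V_DS ≈ 9.2 V

V_G = V_DD·R_2/(R_1+R_2) = 14×56/206 = 3.81 V. With the source grounded, V_GS = V_G = 3.81 V.
Assume saturation: I_D = (k_n/2)(V_GS − V_t)² = (0.53/2)×(3.81 − 2)² = 0.265×1.81² = 0.864 mA.
V_DS = V_DD − I_D·R_D = 14 − 0.864×5.6 = 9.16 V.
Saturation requires V_DS ≥ V_GS − V_t = 1.81 V; 9.16 ≥ 1.81 ✓.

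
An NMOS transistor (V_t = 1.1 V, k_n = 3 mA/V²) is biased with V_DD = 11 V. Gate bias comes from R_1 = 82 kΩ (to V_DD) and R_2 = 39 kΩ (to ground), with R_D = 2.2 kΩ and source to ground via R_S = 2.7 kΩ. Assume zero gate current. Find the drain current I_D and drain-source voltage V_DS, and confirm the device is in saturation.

I_D ≈ 0.66 mA, V_DS ≈ 7.8 V

V_G = V_DD·R_2/(R_1+R_2) = 11×39/121 = 3.55 V.
Assume saturation: I_D = (k_n/2)(V_GS − V_t)² with V_GS = V_G − I_D·R_S = 3.55 − 2.7·I_D.
Substituting gives 10.9·I_D² − 20.8·I_D + 8.97 = 0, with roots I_D = 0.66 or 1.24 mA.
The root I_D = 1.24 mA gives V_GS = 0.19 V ≤ V_t, so take I_D = 0.66 mA.
Then V_GS = 1.76 V and V_DS = V_DD − I_D(R_D+R_S) = 11 − 0.66×4.9 = 7.77 V.
Saturation requires V_DS ≥ V_GS − V_t = 0.663 V; 7.77 ≥ 0.663 ✓.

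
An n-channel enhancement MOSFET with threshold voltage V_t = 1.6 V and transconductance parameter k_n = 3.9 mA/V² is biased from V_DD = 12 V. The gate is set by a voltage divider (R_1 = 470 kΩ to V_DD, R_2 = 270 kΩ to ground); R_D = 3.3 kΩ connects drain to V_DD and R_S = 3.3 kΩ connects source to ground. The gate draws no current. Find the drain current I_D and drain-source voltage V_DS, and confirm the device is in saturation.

V_G = V_DD·R_2/(R_1+R_2) = 12×270/740 = 4.38 V.
Assume saturation: I_D = (k_n/2)(V_GS − V_t)² with V_GS = V_G − I_D·R_S = 4.38 − 3.3·I_D.
Substituting gives 21.2·I_D² − 36.8·I_D + 15.1 = 0, with roots I_D = 0.665 or 1.07 mA.
The root I_D = 1.07 mA gives V_GS = 0.861 V ≤ V_t, so take I_D = 0.665 mA.
Then V_GS = 2.18 V and V_DS = V_DD − I_D(R_D+R_S) = 12 − 0.665×6.6 = 7.61 V.
Saturation requires V_DS ≥ V_GS − V_t = 0.584 V; 7.61 ≥ 0.584 ✓.

I_D ≈ 0.66 mA, V_DS ≈ 7.6 V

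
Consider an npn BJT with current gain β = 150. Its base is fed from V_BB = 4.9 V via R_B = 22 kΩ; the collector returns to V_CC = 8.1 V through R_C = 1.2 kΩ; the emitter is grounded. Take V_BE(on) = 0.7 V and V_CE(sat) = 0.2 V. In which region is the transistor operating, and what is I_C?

saturation; I_C ≈ 6.6 mA

Assume active: I_B = (4.9 − 0.7)/22 = 0.191 mA, giving I_C = β·I_B = 28.6 mA.
But then V_CE = 8.1 − 28.6×1.2 = -26.3 V < V_CE(sat) = 0.2 V — impossible in the active region.
So the transistor is saturated. With V_CE = 0.2 V, I_C = (V_CC − 0.2)/R_C = 7.9/1.2 = 6.58 mA.
Check: β·I_B = 28.6 mA > I_C = 6.58 mA, confirming saturation.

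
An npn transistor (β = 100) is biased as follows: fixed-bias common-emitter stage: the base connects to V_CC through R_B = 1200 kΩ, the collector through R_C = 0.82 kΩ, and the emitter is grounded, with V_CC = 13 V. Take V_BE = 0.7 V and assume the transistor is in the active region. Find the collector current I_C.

Base loop: V_CC = I_B·R_B + V_BE, so I_B = (13 − 0.7)/1200 kΩ = 0.0103 mA.
In the active region I_C = β·I_B = 100 × 0.0103 = 1.03 mA.
Collector loop: V_CE = V_CC − I_C·R_C = 13 − 1.03×0.82 = 12.2 V.
Since V_CE = 12.2 V > V_CE(sat) ≈ 0.2 V, the transistor is in the active region as assumed.

I_C ≈ 1 mA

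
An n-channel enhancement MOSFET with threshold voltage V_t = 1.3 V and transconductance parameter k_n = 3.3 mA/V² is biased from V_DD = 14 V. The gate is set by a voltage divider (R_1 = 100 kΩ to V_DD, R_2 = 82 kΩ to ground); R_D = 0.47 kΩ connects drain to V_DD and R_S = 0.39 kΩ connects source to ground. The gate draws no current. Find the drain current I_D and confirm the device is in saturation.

V_G = V_DD·R_2/(R_1+R_2) = 14×82/182 = 6.31 V.
Assume saturation: I_D = (k_n/2)(V_GS − V_t)² with V_GS = V_G − I_D·R_S = 6.31 − 0.39·I_D.
Substituting gives 0.251·I_D² − 7.44·I_D + 41.4 = 0, with roots I_D = 7.41 or 22.3 mA.
The root I_D = 22.3 mA gives V_GS = -2.37 V ≤ V_t, so take I_D = 7.41 mA.
Then V_GS = 3.42 V and V_DS = V_DD − I_D(R_D+R_S) = 14 − 7.41×0.86 = 7.63 V.
Saturation requires V_DS ≥ V_GS − V_t = 2.12 V; 7.63 ≥ 2.12 ✓.

I_D ≈ 7.4 mA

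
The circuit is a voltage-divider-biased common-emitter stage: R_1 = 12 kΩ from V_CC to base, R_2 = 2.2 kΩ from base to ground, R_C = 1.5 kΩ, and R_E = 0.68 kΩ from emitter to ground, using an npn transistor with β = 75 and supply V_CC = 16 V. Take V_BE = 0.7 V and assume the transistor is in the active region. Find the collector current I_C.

I_C ≈ 2.5 mA

Thevenize the base divider: V_Th = V_CC·R_2/(R_1+R_2) = 16×2.2/14.2 = 2.48 V, R_Th = R_1‖R_2 = 1.86 kΩ.
Base-emitter loop: V_Th = I_B·R_Th + V_BE + (β+1)I_B·R_E, so I_B = (2.48 − 0.7) / (1.86 + 76×0.68) = 0.0332 mA.
I_C = β·I_B = 75×0.0332 = 2.49 mA, and I_E = (β+1)I_B = 2.53 mA.
V_CE = V_CC − I_C·R_C − I_E·R_E = 16 − 2.49×1.5 − 2.53×0.68 = 10.5 V.
V_CE = 10.5 V > 0.2 V confirms active-region operation.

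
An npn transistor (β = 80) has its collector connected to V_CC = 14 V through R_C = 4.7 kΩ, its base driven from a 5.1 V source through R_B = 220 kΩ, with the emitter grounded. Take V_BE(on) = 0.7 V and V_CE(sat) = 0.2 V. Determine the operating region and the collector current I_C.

active; I_C ≈ 1.6 mA

Assume active. Base-emitter loop: I_B = (V_BB − V_BE)/R_B = (5.1 − 0.7)/220 = 0.02 mA.
I_C = β·I_B = 80×0.02 = 1.6 mA.
V_CE = V_CC − I_C·R_C = 14 − 1.6×4.7 = 6.48 V > V_CE(sat), so the active-region assumption holds.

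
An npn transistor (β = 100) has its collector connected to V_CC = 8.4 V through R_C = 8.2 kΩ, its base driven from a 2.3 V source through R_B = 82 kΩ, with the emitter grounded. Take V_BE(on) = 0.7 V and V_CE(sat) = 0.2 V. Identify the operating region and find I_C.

Assume active: I_B = (2.3 − 0.7)/82 = 0.0195 mA, giving I_C = β·I_B = 1.95 mA.
But then V_CE = 8.4 − 1.95×8.2 = -7.6 V < V_CE(sat) = 0.2 V — impossible in the active region.
So the transistor is saturated. With V_CE = 0.2 V, I_C = (V_CC − 0.2)/R_C = 8.2/8.2 = 1 mA.
Check: β·I_B = 1.95 mA > I_C = 1 mA, confirming saturation.

saturation; I_C ≈ 1 mA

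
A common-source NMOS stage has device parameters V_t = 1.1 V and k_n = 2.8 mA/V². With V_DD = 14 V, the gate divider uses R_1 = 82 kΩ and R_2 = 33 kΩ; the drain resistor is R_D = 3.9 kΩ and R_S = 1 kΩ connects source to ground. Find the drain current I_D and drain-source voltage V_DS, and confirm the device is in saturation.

V_G = V_DD·R_2/(R_1+R_2) = 14×33/115 = 4.02 V.
Assume saturation: I_D = (k_n/2)(V_GS − V_t)² with V_GS = V_G − I_D·R_S = 4.02 − 1·I_D.
Substituting gives 1.4·I_D² − 9.17·I_D + 11.9 = 0, with roots I_D = 1.79 or 4.76 mA.
The root I_D = 4.76 mA gives V_GS = -0.744 V ≤ V_t, so take I_D = 1.79 mA.
Then V_GS = 2.23 V and V_DS = V_DD − I_D(R_D+R_S) = 14 − 1.79×4.9 = 5.24 V.
Saturation requires V_DS ≥ V_GS − V_t = 1.13 V; 5.24 ≥ 1.13 ✓.

I_D ≈ 1.8 mA, V_DS ≈ 5.2 V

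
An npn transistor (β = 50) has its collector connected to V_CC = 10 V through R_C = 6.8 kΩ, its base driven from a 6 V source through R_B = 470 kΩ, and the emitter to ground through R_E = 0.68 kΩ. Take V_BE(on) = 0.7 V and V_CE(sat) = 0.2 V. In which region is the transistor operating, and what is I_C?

Assume active. Base-emitter loop: I_B = (V_BB − V_BE)/(R_B + (β+1)R_E) = (6 − 0.7)/(470 + 51×0.68) = 0.0105 mA.
I_C = β·I_B = 50×0.0105 = 0.525 mA.
V_CE = V_CC − I_C·R_C − I_E·R_E = 10 − 0.525×6.8 − 0.536×0.68 = 6.07 V > V_CE(sat), so the active-region assumption holds.

active; I_C ≈ 0.53 mA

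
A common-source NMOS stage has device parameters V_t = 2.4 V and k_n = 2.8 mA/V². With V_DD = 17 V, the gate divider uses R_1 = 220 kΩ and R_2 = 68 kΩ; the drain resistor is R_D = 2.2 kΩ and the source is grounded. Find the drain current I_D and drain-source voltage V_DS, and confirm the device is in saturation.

I_D ≈ 3.6 mA, V_DS ≈ 9 V

V_G = V_DD·R_2/(R_1+R_2) = 17×68/288 = 4.01 V. With the source grounded, V_GS = V_G = 4.01 V.
Assume saturation: I_D = (k_n/2)(V_GS − V_t)² = (2.8/2)×(4.01 − 2.4)² = 1.4×1.61² = 3.65 mA.
V_DS = V_DD − I_D·R_D = 17 − 3.65×2.2 = 8.98 V.
Saturation requires V_DS ≥ V_GS − V_t = 1.61 V; 8.98 ≥ 1.61 ✓.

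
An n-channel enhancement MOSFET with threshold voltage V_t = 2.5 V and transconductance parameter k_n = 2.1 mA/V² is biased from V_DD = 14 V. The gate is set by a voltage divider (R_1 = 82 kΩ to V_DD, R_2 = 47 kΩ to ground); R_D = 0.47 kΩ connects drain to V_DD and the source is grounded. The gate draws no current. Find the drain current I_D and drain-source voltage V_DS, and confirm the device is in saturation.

V_G = V_DD·R_2/(R_1+R_2) = 14×47/129 = 5.1 V. With the source grounded, V_GS = V_G = 5.1 V.
Assume saturation: I_D = (k_n/2)(V_GS − V_t)² = (2.1/2)×(5.1 − 2.5)² = 1.05×2.6² = 7.1 mA.
V_DS = V_DD − I_D·R_D = 14 − 7.1×0.47 = 10.7 V.
Saturation requires V_DS ≥ V_GS − V_t = 2.6 V; 10.7 ≥ 2.6 ✓.

I_D ≈ 7.1 mA, V_DS ≈ 11 V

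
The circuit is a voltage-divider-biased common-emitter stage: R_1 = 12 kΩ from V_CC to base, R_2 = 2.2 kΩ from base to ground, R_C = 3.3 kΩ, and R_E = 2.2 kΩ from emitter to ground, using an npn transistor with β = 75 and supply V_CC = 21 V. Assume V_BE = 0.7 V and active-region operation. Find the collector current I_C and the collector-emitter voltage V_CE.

I_C ≈ 1.1 mA, V_CE ≈ 15 V

Thevenize the base divider: V_Th = V_CC·R_2/(R_1+R_2) = 21×2.2/14.2 = 3.25 V, R_Th = R_1‖R_2 = 1.86 kΩ.
Base-emitter loop: V_Th = I_B·R_Th + V_BE + (β+1)I_B·R_E, so I_B = (3.25 − 0.7) / (1.86 + 76×2.2) = 0.0151 mA.
I_C = β·I_B = 75×0.0151 = 1.13 mA, and I_E = (β+1)I_B = 1.15 mA.
V_CE = V_CC − I_C·R_C − I_E·R_E = 21 − 1.13×3.3 − 1.15×2.2 = 14.7 V.
V_CE = 14.7 V > 0.2 V confirms active-region operation.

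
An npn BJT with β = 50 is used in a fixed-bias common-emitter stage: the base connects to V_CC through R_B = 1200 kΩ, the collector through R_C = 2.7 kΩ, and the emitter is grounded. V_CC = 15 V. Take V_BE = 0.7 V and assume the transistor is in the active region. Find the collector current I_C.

Base loop: V_CC = I_B·R_B + V_BE, so I_B = (15 − 0.7)/1200 kΩ = 0.0119 mA.
In the active region I_C = β·I_B = 50 × 0.0119 = 0.596 mA.
Collector loop: V_CE = V_CC − I_C·R_C = 15 − 0.596×2.7 = 13.4 V.
Since V_CE = 13.4 V > V_CE(sat) ≈ 0.2 V, the transistor is in the active region as assumed.

I_C ≈ 0.6 mA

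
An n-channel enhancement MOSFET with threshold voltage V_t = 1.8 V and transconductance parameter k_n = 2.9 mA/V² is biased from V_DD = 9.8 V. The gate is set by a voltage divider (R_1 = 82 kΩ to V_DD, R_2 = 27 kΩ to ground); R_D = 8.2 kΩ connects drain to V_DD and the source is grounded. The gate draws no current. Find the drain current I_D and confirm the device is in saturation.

V_G = V_DD·R_2/(R_1+R_2) = 9.8×27/109 = 2.43 V. With the source grounded, V_GS = V_G = 2.43 V.
Assume saturation: I_D = (k_n/2)(V_GS − V_t)² = (2.9/2)×(2.43 − 1.8)² = 1.45×0.628² = 0.571 mA.
V_DS = V_DD − I_D·R_D = 9.8 − 0.571×8.2 = 5.12 V.
Saturation requires V_DS ≥ V_GS − V_t = 0.628 V; 5.12 ≥ 0.628 ✓.

I_D ≈ 0.57 mA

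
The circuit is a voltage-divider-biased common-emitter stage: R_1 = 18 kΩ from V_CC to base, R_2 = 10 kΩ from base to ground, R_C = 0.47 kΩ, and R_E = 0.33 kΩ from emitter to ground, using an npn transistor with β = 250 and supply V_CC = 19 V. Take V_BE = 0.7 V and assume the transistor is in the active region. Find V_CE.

V_CE ≈ 5.3 V

Thevenize the base divider: V_Th = V_CC·R_2/(R_1+R_2) = 19×10/28 = 6.79 V, R_Th = R_1‖R_2 = 6.43 kΩ.
Base-emitter loop: V_Th = I_B·R_Th + V_BE + (β+1)I_B·R_E, so I_B = (6.79 − 0.7) / (6.43 + 251×0.33) = 0.0682 mA.
I_C = β·I_B = 250×0.0682 = 17 mA, and I_E = (β+1)I_B = 17.1 mA.
V_CE = V_CC − I_C·R_C − I_E·R_E = 19 − 17×0.47 − 17.1×0.33 = 5.34 V.
V_CE = 5.34 V > 0.2 V confirms active-region operation.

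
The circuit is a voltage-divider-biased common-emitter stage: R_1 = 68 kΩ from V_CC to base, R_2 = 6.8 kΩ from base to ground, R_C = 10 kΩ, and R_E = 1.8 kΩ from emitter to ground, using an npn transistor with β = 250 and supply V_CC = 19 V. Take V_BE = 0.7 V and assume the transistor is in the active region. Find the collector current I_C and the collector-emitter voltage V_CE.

Thevenize the base divider: V_Th = V_CC·R_2/(R_1+R_2) = 19×6.8/74.8 = 1.73 V, R_Th = R_1‖R_2 = 6.18 kΩ.
Base-emitter loop: V_Th = I_B·R_Th + V_BE + (β+1)I_B·R_E, so I_B = (1.73 − 0.7) / (6.18 + 251×1.8) = 0.00224 mA.
I_C = β·I_B = 250×0.00224 = 0.561 mA, and I_E = (β+1)I_B = 0.563 mA.
V_CE = V_CC − I_C·R_C − I_E·R_E = 19 − 0.561×10 − 0.563×1.8 = 12.4 V.
V_CE = 12.4 V > 0.2 V confirms active-region operation.

I_C ≈ 0.56 mA, V_CE ≈ 12 V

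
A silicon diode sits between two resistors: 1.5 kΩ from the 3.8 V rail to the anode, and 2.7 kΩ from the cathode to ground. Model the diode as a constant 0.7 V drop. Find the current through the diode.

I ≈ 0.74 mA

The two resistors are in series with the diode, so KVL gives 3.8 = I·1.5 + 0.7 + I·2.7.
I = (3.8 − 0.7) / (1.5 + 2.7) kΩ = 3.1 / 4.2 = 0.738 mA.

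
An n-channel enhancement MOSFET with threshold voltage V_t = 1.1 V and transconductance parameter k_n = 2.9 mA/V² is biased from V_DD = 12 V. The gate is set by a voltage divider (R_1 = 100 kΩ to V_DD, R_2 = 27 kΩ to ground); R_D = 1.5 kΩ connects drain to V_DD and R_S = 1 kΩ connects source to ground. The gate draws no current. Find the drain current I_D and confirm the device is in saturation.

V_G = V_DD·R_2/(R_1+R_2) = 12×27/127 = 2.55 V.
Assume saturation: I_D = (k_n/2)(V_GS − V_t)² with V_GS = V_G − I_D·R_S = 2.55 − 1·I_D.
Substituting gives 1.45·I_D² − 5.21·I_D + 3.05 = 0, with roots I_D = 0.738 or 2.85 mA.
The root I_D = 2.85 mA gives V_GS = -0.303 V ≤ V_t, so take I_D = 0.738 mA.
Then V_GS = 1.81 V and V_DS = V_DD − I_D(R_D+R_S) = 12 − 0.738×2.5 = 10.2 V.
Saturation requires V_DS ≥ V_GS − V_t = 0.713 V; 10.2 ≥ 0.713 ✓.

I_D ≈ 0.74 mA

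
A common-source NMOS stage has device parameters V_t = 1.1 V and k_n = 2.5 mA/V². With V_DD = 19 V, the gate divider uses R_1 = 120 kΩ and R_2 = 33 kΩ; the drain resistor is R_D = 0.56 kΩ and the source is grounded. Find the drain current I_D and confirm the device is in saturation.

V_G = V_DD·R_2/(R_1+R_2) = 19×33/153 = 4.1 V. With the source grounded, V_GS = V_G = 4.1 V.
Assume saturation: I_D = (k_n/2)(V_GS − V_t)² = (2.5/2)×(4.1 − 1.1)² = 1.25×3² = 11.2 mA.
V_DS = V_DD − I_D·R_D = 19 − 11.2×0.56 = 12.7 V.
Saturation requires V_DS ≥ V_GS − V_t = 3 V; 12.7 ≥ 3 ✓.

I_D ≈ 11 mA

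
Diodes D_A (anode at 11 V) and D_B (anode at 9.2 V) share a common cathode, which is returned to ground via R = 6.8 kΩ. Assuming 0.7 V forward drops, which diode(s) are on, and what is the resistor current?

Only D_A conducts; I_R ≈ 1.5 mA

Assume both conduct. Then node N would need to be at both 11−0.7 = 10.3 V and 9.2−0.7 = 8.5 V, which is impossible.
Assume only D_A conducts: V_N = 11 − 0.7 = 10.3 V, so I_R = 10.3/6.8 = 1.51 mA.
Check D_B: its anode-to-cathode voltage is 9.2 − 10.3 = -1.1 V < 0.7 V, so it is off. The assumption is consistent.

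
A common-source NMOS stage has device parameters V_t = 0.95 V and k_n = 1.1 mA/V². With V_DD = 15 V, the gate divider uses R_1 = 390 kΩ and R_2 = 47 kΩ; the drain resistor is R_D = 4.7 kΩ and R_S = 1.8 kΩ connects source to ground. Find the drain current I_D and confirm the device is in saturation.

I_D ≈ 0.11 mA

V_G = V_DD·R_2/(R_1+R_2) = 15×47/437 = 1.61 V.
Assume saturation: I_D = (k_n/2)(V_GS − V_t)² with V_GS = V_G − I_D·R_S = 1.61 − 1.8·I_D.
Substituting gives 1.78·I_D² − 2.31·I_D + 0.242 = 0, with roots I_D = 0.115 or 1.18 mA.
The root I_D = 1.18 mA gives V_GS = -0.517 V ≤ V_t, so take I_D = 0.115 mA.
Then V_GS = 1.41 V and V_DS = V_DD − I_D(R_D+R_S) = 15 − 0.115×6.5 = 14.3 V.
Saturation requires V_DS ≥ V_GS − V_t = 0.457 V; 14.3 ≥ 0.457 ✓.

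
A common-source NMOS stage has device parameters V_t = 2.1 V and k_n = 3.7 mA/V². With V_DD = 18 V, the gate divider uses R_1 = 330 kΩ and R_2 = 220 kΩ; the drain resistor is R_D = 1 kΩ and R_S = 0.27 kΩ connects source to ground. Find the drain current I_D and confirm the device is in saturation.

I_D ≈ 10 mA

V_G = V_DD·R_2/(R_1+R_2) = 18×220/550 = 7.2 V.
Assume saturation: I_D = (k_n/2)(V_GS − V_t)² with V_GS = V_G − I_D·R_S = 7.2 − 0.27·I_D.
Substituting gives 0.135·I_D² − 6.09·I_D + 48.1 = 0, with roots I_D = 10.2 or 35 mA.
The root I_D = 35 mA gives V_GS = -2.25 V ≤ V_t, so take I_D = 10.2 mA.
Then V_GS = 4.45 V and V_DS = V_DD − I_D(R_D+R_S) = 18 − 10.2×1.27 = 5.05 V.
Saturation requires V_DS ≥ V_GS − V_t = 2.35 V; 5.05 ≥ 2.35 ✓.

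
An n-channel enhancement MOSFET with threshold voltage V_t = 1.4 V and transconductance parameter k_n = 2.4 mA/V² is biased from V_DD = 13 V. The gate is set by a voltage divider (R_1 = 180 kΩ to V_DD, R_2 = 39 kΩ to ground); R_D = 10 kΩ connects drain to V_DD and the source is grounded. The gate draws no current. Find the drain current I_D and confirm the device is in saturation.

I_D ≈ 1 mA

V_G = V_DD·R_2/(R_1+R_2) = 13×39/219 = 2.32 V. With the source grounded, V_GS = V_G = 2.32 V.
Assume saturation: I_D = (k_n/2)(V_GS − V_t)² = (2.4/2)×(2.32 − 1.4)² = 1.2×0.915² = 1 mA.
V_DS = V_DD − I_D·R_D = 13 − 1×10 = 2.95 V.
Saturation requires V_DS ≥ V_GS − V_t = 0.915 V; 2.95 ≥ 0.915 ✓.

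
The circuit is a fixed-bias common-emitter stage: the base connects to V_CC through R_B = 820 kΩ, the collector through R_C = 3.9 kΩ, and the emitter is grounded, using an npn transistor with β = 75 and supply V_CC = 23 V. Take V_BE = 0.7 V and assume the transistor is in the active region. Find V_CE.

V_CE ≈ 15 V

Base loop: V_CC = I_B·R_B + V_BE, so I_B = (23 − 0.7)/820 kΩ = 0.0272 mA.
In the active region I_C = β·I_B = 75 × 0.0272 = 2.04 mA.
Collector loop: V_CE = V_CC − I_C·R_C = 23 − 2.04×3.9 = 15 V.
Since V_CE = 15 V > V_CE(sat) ≈ 0.2 V, the transistor is in the active region as assumed.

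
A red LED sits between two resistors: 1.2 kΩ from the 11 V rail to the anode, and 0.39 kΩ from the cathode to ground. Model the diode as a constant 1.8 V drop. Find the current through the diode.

I ≈ 5.8 mA

The two resistors are in series with the diode, so KVL gives 11 = I·1.2 + 1.8 + I·0.39.
I = (11 − 1.8) / (1.2 + 0.39) kΩ = 9.2 / 1.59 = 5.79 mA.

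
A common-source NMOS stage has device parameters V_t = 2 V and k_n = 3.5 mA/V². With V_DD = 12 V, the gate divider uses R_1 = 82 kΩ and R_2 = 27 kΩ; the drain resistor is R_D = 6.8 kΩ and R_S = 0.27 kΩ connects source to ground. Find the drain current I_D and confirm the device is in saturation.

I_D ≈ 0.92 mA

V_G = V_DD·R_2/(R_1+R_2) = 12×27/109 = 2.97 V.
Assume saturation: I_D = (k_n/2)(V_GS − V_t)² with V_GS = V_G − I_D·R_S = 2.97 − 0.27·I_D.
Substituting gives 0.128·I_D² − 1.92·I_D + 1.65 = 0, with roots I_D = 0.919 or 14.1 mA.
The root I_D = 14.1 mA gives V_GS = -0.841 V ≤ V_t, so take I_D = 0.919 mA.
Then V_GS = 2.72 V and V_DS = V_DD − I_D(R_D+R_S) = 12 − 0.919×7.07 = 5.51 V.
Saturation requires V_DS ≥ V_GS − V_t = 0.724 V; 5.51 ≥ 0.724 ✓.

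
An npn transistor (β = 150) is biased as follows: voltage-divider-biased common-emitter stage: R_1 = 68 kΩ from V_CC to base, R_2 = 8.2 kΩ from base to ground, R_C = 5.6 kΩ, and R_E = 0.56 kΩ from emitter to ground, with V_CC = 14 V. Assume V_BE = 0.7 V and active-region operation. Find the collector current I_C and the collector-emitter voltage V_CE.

I_C ≈ 1.3 mA, V_CE ≈ 5.9 V

Thevenize the base divider: V_Th = V_CC·R_2/(R_1+R_2) = 14×8.2/76.2 = 1.51 V, R_Th = R_1‖R_2 = 7.32 kΩ.
Base-emitter loop: V_Th = I_B·R_Th + V_BE + (β+1)I_B·R_E, so I_B = (1.51 − 0.7) / (7.32 + 151×0.56) = 0.00878 mA.
I_C = β·I_B = 150×0.00878 = 1.32 mA, and I_E = (β+1)I_B = 1.33 mA.
V_CE = V_CC − I_C·R_C − I_E·R_E = 14 − 1.32×5.6 − 1.33×0.56 = 5.88 V.
V_CE = 5.88 V > 0.2 V confirms active-region operation.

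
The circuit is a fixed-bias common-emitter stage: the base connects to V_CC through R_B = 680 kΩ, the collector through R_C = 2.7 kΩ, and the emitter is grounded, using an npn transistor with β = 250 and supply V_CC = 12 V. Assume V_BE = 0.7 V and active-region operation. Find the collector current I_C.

I_C ≈ 4.2 mA

Base loop: V_CC = I_B·R_B + V_BE, so I_B = (12 − 0.7)/680 kΩ = 0.0166 mA.
In the active region I_C = β·I_B = 250 × 0.0166 = 4.15 mA.
Collector loop: V_CE = V_CC − I_C·R_C = 12 − 4.15×2.7 = 0.783 V.
Since V_CE = 0.783 V > V_CE(sat) ≈ 0.2 V, the transistor is in the active region as assumed.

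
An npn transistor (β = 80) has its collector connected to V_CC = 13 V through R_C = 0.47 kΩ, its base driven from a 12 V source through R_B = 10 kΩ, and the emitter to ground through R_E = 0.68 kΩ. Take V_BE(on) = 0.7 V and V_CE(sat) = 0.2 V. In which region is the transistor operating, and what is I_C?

saturation; I_C ≈ 11 mA

Assume active: I_B = (12 − 0.7)/(10 + 81×0.68) = 0.174 mA, I_C = β·I_B = 13.9 mA.
Then V_CE = 13 − 13.9×0.47 − 14.1×0.68 = -3.09 V < 0.2 V — the active assumption fails.
Re-solve with V_CE = 0.2 V. KCL at the emitter: V_E/R_E = (V_BB−0.7−V_E)/R_B + (V_CC−0.2−V_E)/R_C, giving V_E = 7.67 V.
I_C = (V_CC − 0.2 − V_E)/R_C = (12.8 − 7.67)/0.47 = 10.9 mA.
Check: I_B = (11.3 − 7.67)/10 = 0.363 mA, and β·I_B = 29 mA > I_C, confirming saturation.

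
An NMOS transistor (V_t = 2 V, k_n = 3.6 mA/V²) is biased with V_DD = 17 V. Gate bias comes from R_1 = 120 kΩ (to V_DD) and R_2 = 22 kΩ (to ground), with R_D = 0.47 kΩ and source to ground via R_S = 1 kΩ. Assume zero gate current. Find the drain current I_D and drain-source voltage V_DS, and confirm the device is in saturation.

I_D ≈ 0.26 mA, V_DS ≈ 17 V

V_G = V_DD·R_2/(R_1+R_2) = 17×22/142 = 2.63 V.
Assume saturation: I_D = (k_n/2)(V_GS − V_t)² with V_GS = V_G − I_D·R_S = 2.63 − 1·I_D.
Substituting gives 1.8·I_D² − 3.28·I_D + 0.723 = 0, with roots I_D = 0.256 or 1.57 mA.
The root I_D = 1.57 mA gives V_GS = 1.07 V ≤ V_t, so take I_D = 0.256 mA.
Then V_GS = 2.38 V and V_DS = V_DD − I_D(R_D+R_S) = 17 − 0.256×1.47 = 16.6 V.
Saturation requires V_DS ≥ V_GS − V_t = 0.377 V; 16.6 ≥ 0.377 ✓.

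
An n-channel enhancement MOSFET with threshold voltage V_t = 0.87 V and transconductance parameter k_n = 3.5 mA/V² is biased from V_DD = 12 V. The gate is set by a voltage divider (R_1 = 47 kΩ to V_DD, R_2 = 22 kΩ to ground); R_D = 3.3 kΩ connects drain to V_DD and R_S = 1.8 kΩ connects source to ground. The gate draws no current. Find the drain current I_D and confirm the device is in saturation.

V_G = V_DD·R_2/(R_1+R_2) = 12×22/69 = 3.83 V.
Assume saturation: I_D = (k_n/2)(V_GS − V_t)² with V_GS = V_G − I_D·R_S = 3.83 − 1.8·I_D.
Substituting gives 5.67·I_D² − 19.6·I_D + 15.3 = 0, with roots I_D = 1.19 or 2.28 mA.
The root I_D = 2.28 mA gives V_GS = -0.27 V ≤ V_t, so take I_D = 1.19 mA.
Then V_GS = 1.69 V and V_DS = V_DD − I_D(R_D+R_S) = 12 − 1.19×5.1 = 5.96 V.
Saturation requires V_DS ≥ V_GS − V_t = 0.823 V; 5.96 ≥ 0.823 ✓.

I_D ≈ 1.2 mA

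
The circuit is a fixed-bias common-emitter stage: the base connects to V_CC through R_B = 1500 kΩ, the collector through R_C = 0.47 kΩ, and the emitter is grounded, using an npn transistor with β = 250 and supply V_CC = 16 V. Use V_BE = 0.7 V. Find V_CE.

Base loop: V_CC = I_B·R_B + V_BE, so I_B = (16 − 0.7)/1500 kΩ = 0.0102 mA.
In the active region I_C = β·I_B = 250 × 0.0102 = 2.55 mA.
Collector loop: V_CE = V_CC − I_C·R_C = 16 − 2.55×0.47 = 14.8 V.
Since V_CE = 14.8 V > V_CE(sat) ≈ 0.2 V, the transistor is in the active region as assumed.

V_CE ≈ 15 V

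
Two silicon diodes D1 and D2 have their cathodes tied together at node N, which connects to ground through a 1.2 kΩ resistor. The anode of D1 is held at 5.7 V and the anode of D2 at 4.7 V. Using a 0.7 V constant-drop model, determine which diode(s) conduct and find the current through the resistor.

Only D1 conducts; I_R ≈ 4.2 mA

Assume both conduct. Then node N would need to be at both 5.7−0.7 = 5 V and 4.7−0.7 = 4 V, which is impossible.
Assume only D1 conducts: V_N = 5.7 − 0.7 = 5 V, so I_R = 5/1.2 = 4.17 mA.
Check D2: its anode-to-cathode voltage is 4.7 − 5 = -0.3 V < 0.7 V, so it is off. The assumption is consistent.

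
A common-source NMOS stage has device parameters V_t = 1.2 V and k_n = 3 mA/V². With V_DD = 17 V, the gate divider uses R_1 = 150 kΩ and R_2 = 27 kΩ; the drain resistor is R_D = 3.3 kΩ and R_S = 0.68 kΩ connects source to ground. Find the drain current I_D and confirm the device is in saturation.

V_G = V_DD·R_2/(R_1+R_2) = 17×27/177 = 2.59 V.
Assume saturation: I_D = (k_n/2)(V_GS − V_t)² with V_GS = V_G − I_D·R_S = 2.59 − 0.68·I_D.
Substituting gives 0.694·I_D² − 3.84·I_D + 2.91 = 0, with roots I_D = 0.906 or 4.63 mA.
The root I_D = 4.63 mA gives V_GS = -0.558 V ≤ V_t, so take I_D = 0.906 mA.
Then V_GS = 1.98 V and V_DS = V_DD − I_D(R_D+R_S) = 17 − 0.906×3.98 = 13.4 V.
Saturation requires V_DS ≥ V_GS − V_t = 0.777 V; 13.4 ≥ 0.777 ✓.

I_D ≈ 0.91 mA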